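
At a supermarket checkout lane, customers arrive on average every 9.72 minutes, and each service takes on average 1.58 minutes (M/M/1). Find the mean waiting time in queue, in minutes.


λ = 60/9.72 = 6.1728 /hr
μ = 60/1.58 = 37.9747 /hr
ρ = λ/μ = 6.1728/37.9747 = 0.1626
Wq = ρ/(μ−λ) = 0.1626/(37.9747−6.1728) = 0.005111 hr
In minutes: 0.005111·60 = 0.3067 min

Final: 0.3067 min


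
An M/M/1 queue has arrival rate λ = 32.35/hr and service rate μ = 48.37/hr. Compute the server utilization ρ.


ρ = λ/μ = 32.35/48.37 = 0.6688

Final: 0.6688


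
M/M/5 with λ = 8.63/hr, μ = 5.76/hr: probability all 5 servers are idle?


a = λ/μ = 8.63/5.76 = 1.4983; ρ = a/c = 0.2997
Σ_{k=0}^{4} a^k/k! (terms k=0..4) = 1.00000 + 1.49826 + 1.12240 + 0.56055 + 0.20996 = 4.39117
Tail: a^5/(5!(1−ρ)) = 7.54991/(120·0.7003) = 0.08984
P₀ = 1/(4.39117 + 0.08984) = 1/4.48101 = 0.223164

Final: 0.223164


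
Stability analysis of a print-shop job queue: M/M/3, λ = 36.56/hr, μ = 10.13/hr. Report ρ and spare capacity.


Total capacity cμ = 3·10.13 = 30.39/hr
ρ = λ/(cμ) = 36.56/30.39 = 1.2030
Stable ⇔ ρ < 1: NO
Spare capacity = cμ − λ = 30.39 − 36.56 = -6.17/hr

Final: ρ = 1.2030; unstable; margin = -6.17/hr


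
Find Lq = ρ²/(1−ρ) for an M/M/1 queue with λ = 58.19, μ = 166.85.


ρ = 58.19/166.85 = 0.3488
Lq = ρ²/(1−ρ) = 0.1216/0.6512 = 0.1868

Final: 0.1868


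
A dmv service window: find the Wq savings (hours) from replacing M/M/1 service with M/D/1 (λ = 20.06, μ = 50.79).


ρ = 20.06/50.79 = 0.3950
Wq(M/M/1) = ρ/(μ−λ) = 0.3950/30.73 = 0.01285 hr
Wq(M/D/1) = ρ/(2(μ−λ)) = 0.006426 hr
Savings = 0.01285 − 0.006426 = 0.006426 hr

Final: 0.006426 hr


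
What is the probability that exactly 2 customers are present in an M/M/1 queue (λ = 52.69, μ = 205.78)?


ρ = 52.69/205.78 = 0.2561
P_n = (1−ρ)·ρ^n = (1 − 0.2561)·0.2561^2 = 0.7439·0.065562 = 0.048775

Final: 0.048775


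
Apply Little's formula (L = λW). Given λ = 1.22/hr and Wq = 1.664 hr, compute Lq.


Lq = λWq = 1.22·1.664 = 2.0301

Final: 2.0301


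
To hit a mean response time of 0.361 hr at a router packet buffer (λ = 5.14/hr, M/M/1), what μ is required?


W = 1/(μ−λ) ⇒ μ − λ = 1/W = 1/0.361 = 2.7701
μ = λ + 1/W = 5.14 + 2.7701 = 7.9101 per hr

Final: 7.9101 /hr


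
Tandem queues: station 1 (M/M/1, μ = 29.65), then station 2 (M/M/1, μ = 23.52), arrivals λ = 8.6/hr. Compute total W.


Each node sees arrival rate λ = 8.6/hr (tandem ⇒ throughput preserved).
W₁ = 1/(μ₁−λ) = 1/(29.65−8.6) = 0.04751 hr
W₂ = 1/(μ₂−λ) = 1/(23.52−8.6) = 0.06702 hr
W_total = W₁ + W₂ = 0.04751 + 0.06702 = 0.11453 hr

Final: 0.11453 hr


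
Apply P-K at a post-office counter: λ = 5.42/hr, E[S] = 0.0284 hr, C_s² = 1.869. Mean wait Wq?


ρ = λ·E[S] = 5.42·0.0284 = 0.1539
E[S²] = E[S]²(1+C_s²) = 0.0284²·(1+1.869) = 0.002314
Wq = λ·E[S²]/(2(1−ρ)) = 5.42·0.002314/(2·0.8461) = 0.007412 hr

Final: 0.007412 hr


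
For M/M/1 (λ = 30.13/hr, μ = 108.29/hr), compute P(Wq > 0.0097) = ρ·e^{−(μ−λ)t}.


ρ = 30.13/108.29 = 0.2782
P(Wq > t) = ρ·e^{−(μ−λ)t} = 0.2782·e^{−0.7582}
= 0.2782·0.468531 = 0.130362

Final: 0.130362


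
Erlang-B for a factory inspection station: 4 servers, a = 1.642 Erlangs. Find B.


B(c,a) = (a^c/c!) / Σ_{k=0}^{c} a^k/k!
a^4/4! = 0.302888
Σ terms (k=0..4): 1.00000 + 1.64200 + 1.34808 + 0.73785 + 0.30289 = 5.030820
B = 0.302888/5.030820 = 0.060206

Final: 0.060206


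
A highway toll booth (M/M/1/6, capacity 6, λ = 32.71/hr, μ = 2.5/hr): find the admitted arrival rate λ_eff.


ρ = 13.0840; P_K = (1−ρ)ρ^6/(1−ρ^7) = 0.923571
λ_eff = λ(1 − P_K) = 32.71·(1 − 0.923571) = 32.71·0.076429 = 2.5000 /hr

Final: 2.5000 /hr


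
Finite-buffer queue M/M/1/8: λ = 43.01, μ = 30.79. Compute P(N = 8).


ρ = λ/μ = 43.01/30.79 = 1.3969
P_K = (1−ρ)ρ^K/(1−ρ^(K+1)) = (-0.3969·14.496996)/(1 − 20.250595)
= -5.753598/-19.250595 = 0.298879

Final: 0.298879


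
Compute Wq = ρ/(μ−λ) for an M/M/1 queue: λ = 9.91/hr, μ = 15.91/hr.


ρ = 9.91/15.91 = 0.6229
Wq = ρ/(μ−λ) = 0.6229/(15.91 − 9.91) = 0.6229/6.00 = 0.1038 hr

Final: 0.1038 hr


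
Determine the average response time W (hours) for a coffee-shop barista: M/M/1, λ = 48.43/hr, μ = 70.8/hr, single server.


W = 1/(μ−λ) = 1/(70.8 − 48.43) = 1/22.37 = 0.04470 hr

Final: 0.04470 hr


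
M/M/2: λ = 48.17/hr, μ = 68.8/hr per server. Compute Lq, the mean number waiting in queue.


a = λ/μ = 0.7001; ρ = a/2 = 0.3501
P₀ = 0.481402
Lq = P₀·a^c·ρ / (c!·(1−ρ)²) = 0.481402·0.49020·0.3501/(2·0.42241)
= 0.09779

Final: 0.09779


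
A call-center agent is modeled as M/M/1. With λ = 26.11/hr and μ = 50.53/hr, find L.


ρ = λ/μ = 26.11/50.53 = 0.5167
L = ρ/(1−ρ) = 0.5167/(1 − 0.5167) = 0.5167/0.4833 = 1.0692

Final: 1.0692


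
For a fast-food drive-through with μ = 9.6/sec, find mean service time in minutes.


Mean service time = 1/μ = 1/9.6 second = 0.10417 second
In minutes: 0.10417 × 0.0166667 = 0.001736 min

Final: 0.001736 min


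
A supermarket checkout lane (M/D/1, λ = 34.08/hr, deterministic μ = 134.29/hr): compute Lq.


ρ = 34.08/134.29 = 0.2538
M/D/1: Lq = ρ²/(2(1−ρ)) = 0.06440/(2·0.7462) = 0.04315

Final: 0.04315


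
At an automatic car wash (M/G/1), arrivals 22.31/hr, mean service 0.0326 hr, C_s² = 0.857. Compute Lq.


ρ = λ·E[S] = 22.31·0.0326 = 0.7273
Lq = ρ²(1+C_s²)/(2(1−ρ)) = 0.5290·(1+0.857)/(2·0.2727)
= 0.5290·1.8570/0.5454 = 1.80111

Final: 1.80111


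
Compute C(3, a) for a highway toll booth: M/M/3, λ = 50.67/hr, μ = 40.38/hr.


a = λ/μ = 1.2548; ρ = a/3 = 0.4183
P₀ = 0.277145 (from M/M/c formula)
C(c,a) = [a^c/(c!(1−ρ))]·P₀ = [1.97585/(6·0.5817)]·0.277145
= 0.56609·0.277145 = 0.156889

Final: 0.156889


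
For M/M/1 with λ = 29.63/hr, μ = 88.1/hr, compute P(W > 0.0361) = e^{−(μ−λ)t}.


W ~ Exponential(μ−λ) for M/M/1.
μ − λ = 88.1 − 29.63 = 58.4700
P(W > t) = e^{−(μ−λ)t} = e^{−2.1108} = 0.121145

Final: 0.121145


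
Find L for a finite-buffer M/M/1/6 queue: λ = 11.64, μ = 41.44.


ρ = 11.64/41.44 = 0.2809
L = ρ[1 − (K+1)ρ^K + Kρ^(K+1)] / [(1−ρ)(1−ρ^(K+1))]
Numerator: 0.2809·(1 − 7·0.0004911 + 6·0.0001380) = 0.280155
Denominator: (0.7191)·(0.999862) = 0.719013
L = 0.280155/0.719013 = 0.3896

Final: 0.3896


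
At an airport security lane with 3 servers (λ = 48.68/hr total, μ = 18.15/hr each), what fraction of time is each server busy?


ρ = λ/(cμ) = 48.68/(3·18.15) = 48.68/54.45 = 0.8940

Final: 0.8940


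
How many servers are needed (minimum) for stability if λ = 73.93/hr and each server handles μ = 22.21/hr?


Stability requires cμ > λ ⇔ c > λ/μ.
λ/μ = 73.93/22.21 = 3.3287
Minimum integer c = ⌊3.3287⌋ + 1 = 4
Check: 4·22.21 = 88.84 > 73.93, while 3·22.21 = 66.63 ≤ 73.93

Final: 4 servers


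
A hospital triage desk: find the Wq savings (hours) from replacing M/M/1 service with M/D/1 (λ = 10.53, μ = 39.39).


ρ = 10.53/39.39 = 0.2673
Wq(M/M/1) = ρ/(μ−λ) = 0.2673/28.86 = 0.009263 hr
Wq(M/D/1) = ρ/(2(μ−λ)) = 0.004631 hr
Savings = 0.009263 − 0.004631 = 0.004631 hr

Final: 0.004631 hr


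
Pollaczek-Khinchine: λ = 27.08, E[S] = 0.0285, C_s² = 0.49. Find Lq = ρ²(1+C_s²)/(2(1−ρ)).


ρ = λ·E[S] = 27.08·0.0285 = 0.7718
Lq = ρ²(1+C_s²)/(2(1−ρ)) = 0.5956·(1+0.49)/(2·0.2282)
= 0.5956·1.4900/0.4564 = 1.94442

Final: 1.94442


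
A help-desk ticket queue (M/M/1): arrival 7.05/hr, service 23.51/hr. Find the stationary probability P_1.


ρ = 7.05/23.51 = 0.2999
P_n = (1−ρ)·ρ^n = (1 − 0.2999)·0.2999^1 = 0.7001·0.299872 = 0.209949

Final: 0.209949


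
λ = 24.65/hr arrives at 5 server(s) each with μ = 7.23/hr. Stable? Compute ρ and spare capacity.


Total capacity cμ = 5·7.23 = 36.15/hr
ρ = λ/(cμ) = 24.65/36.15 = 0.6819
Stable ⇔ ρ < 1: YES
Spare capacity = cμ − λ = 36.15 − 24.65 = 11.50/hr

Final: ρ = 0.6819; stable; margin = 11.50/hr


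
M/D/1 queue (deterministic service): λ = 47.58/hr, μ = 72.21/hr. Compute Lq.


ρ = 47.58/72.21 = 0.6589
M/D/1: Lq = ρ²/(2(1−ρ)) = 0.4342/(2·0.3411) = 0.63644

Final: 0.63644


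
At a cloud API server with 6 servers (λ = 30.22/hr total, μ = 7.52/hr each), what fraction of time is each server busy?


ρ = λ/(cμ) = 30.22/(6·7.52) = 30.22/45.12 = 0.6698

Final: 0.6698


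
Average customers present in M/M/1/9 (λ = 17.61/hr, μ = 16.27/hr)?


ρ = 17.61/16.27 = 1.0824
L = ρ[1 − (K+1)ρ^K + Kρ^(K+1)] / [(1−ρ)(1−ρ^(K+1))]
Numerator: 1.0824·(1 − 10·2.038667 + 9·2.206572) = 0.511391
Denominator: (-0.08236)·(-1.206572) = 0.099373
L = 0.511391/0.099373 = 5.1462

Final: 5.1462


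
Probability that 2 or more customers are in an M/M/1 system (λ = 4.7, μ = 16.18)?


ρ = 4.7/16.18 = 0.2905
P(N ≥ n) = ρ^n = 0.2905^2 = 0.084380

Final: 0.084380


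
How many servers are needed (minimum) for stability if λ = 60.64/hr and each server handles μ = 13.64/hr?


Stability requires cμ > λ ⇔ c > λ/μ.
λ/μ = 60.64/13.64 = 4.4457
Minimum integer c = ⌊4.4457⌋ + 1 = 5
Check: 5·13.64 = 68.20 > 60.64, while 4·13.64 = 54.56 ≤ 60.64

Final: 5 servers


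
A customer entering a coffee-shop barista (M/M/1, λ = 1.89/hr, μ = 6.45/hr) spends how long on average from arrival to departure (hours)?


W = 1/(μ−λ) = 1/(6.45 − 1.89) = 1/4.56 = 0.2193 hr

Final: 0.2193 hr


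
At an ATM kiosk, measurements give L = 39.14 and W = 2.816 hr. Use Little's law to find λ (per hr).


λ = L/W = 39.14/2.816 = 13.8991 /hr

Final: 13.8991 /hr


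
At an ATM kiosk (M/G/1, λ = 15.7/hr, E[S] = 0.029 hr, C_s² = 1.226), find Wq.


ρ = λ·E[S] = 15.7·0.029 = 0.4553
E[S²] = E[S]²(1+C_s²) = 0.029²·(1+1.226) = 0.001872
Wq = λ·E[S²]/(2(1−ρ)) = 15.7·0.001872/(2·0.5447) = 0.02698 hr

Final: 0.02698 hr


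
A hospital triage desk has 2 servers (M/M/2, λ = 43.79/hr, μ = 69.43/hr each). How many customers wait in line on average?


a = λ/μ = 0.6307; ρ = a/2 = 0.3154
P₀ = 0.520504
Lq = P₀·a^c·ρ / (c!·(1−ρ)²) = 0.520504·0.39779·0.3154/(2·0.46874)
= 0.06965

Final: 0.06965


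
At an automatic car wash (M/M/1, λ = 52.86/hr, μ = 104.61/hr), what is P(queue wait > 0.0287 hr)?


ρ = 52.86/104.61 = 0.5053
P(Wq > t) = ρ·e^{−(μ−λ)t} = 0.5053·e^{−1.4852}
= 0.5053·0.226451 = 0.114427

Final: 0.114427


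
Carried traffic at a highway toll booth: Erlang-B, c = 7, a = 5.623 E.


B(7,5.623) = 0.160494 (Erlang-B)
Carried load = a(1 − B) = 5.623·(1 − 0.160494) = 5.623·0.839506 = 4.7205 E

Final: 4.7205 Erlangs


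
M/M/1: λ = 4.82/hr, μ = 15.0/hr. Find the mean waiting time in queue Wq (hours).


ρ = 4.82/15.0 = 0.3213
Wq = ρ/(μ−λ) = 0.3213/(15.0 − 4.82) = 0.3213/10.18 = 0.03157 hr

Final: 0.03157 hr


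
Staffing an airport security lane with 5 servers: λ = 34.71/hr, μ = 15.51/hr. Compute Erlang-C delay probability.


a = λ/μ = 2.2379; ρ = a/5 = 0.4476
P₀ = 0.105242 (from M/M/c formula)
C(c,a) = [a^c/(c!(1−ρ))]·P₀ = [56.13246/(120·0.5524)]·0.105242
= 0.84677·0.105242 = 0.089116

Final: 0.089116


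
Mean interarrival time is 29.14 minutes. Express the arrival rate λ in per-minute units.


λ = 1/(interarrival time) in consistent units.
1 minute = 1 min, so λ = 1/29.14 = 0.03432 per minute

Final: 0.03432 /min


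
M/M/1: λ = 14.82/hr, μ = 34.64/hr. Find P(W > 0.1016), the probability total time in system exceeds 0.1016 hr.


W ~ Exponential(μ−λ) for M/M/1.
μ − λ = 34.64 − 14.82 = 19.8200
P(W > t) = e^{−(μ−λ)t} = e^{−2.0137} = 0.133492

Final: 0.133492


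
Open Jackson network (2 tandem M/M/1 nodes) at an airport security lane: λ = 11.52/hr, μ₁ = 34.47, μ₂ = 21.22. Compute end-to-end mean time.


Each node sees arrival rate λ = 11.52/hr (tandem ⇒ throughput preserved).
W₁ = 1/(μ₁−λ) = 1/(34.47−11.52) = 0.04357 hr
W₂ = 1/(μ₂−λ) = 1/(21.22−11.52) = 0.10309 hr
W_total = W₁ + W₂ = 0.04357 + 0.10309 = 0.14667 hr

Final: 0.14667 hr


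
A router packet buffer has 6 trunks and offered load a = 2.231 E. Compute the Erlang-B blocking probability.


B(c,a) = (a^c/c!) / Σ_{k=0}^{c} a^k/k!
a^6/6! = 0.171264
Σ terms (k=0..6): 1.00000 + 2.23100 + 2.48868 + 1.85075 + 1.03226 + 0.46059 + 0.17126 = 9.234540
B = 0.171264/9.234540 = 0.018546

Final: 0.018546


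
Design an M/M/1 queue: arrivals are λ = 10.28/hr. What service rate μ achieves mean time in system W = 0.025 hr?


W = 1/(μ−λ) ⇒ μ − λ = 1/W = 1/0.025 = 40.0000
μ = λ + 1/W = 10.28 + 40.0000 = 50.2800 per hr

Final: 50.2800 /hr


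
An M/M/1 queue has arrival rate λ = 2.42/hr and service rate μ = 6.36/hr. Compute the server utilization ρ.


ρ = λ/μ = 2.42/6.36 = 0.3805

Final: 0.3805


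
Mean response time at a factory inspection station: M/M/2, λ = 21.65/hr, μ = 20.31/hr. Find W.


a = 1.0660; ρ = 0.5330; P₀ = 0.304641
Lq = P₀·a^c·ρ/(c!(1−ρ)²) = 0.42298
Wq = Lq/λ = 0.42298/21.65 = 0.01954 hr
W = Wq + 1/μ = 0.01954 + 0.04924 = 0.06877 hr

Final: 0.06877 hr


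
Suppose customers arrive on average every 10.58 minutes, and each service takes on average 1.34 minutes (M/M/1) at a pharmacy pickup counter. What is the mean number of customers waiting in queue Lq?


λ = 60/10.58 = 5.6711 /hr
μ = 60/1.34 = 44.7761 /hr
ρ = λ/μ = 5.6711/44.7761 = 0.1267
Lq = ρ²/(1−ρ) = 0.01604/0.8733 = 0.01837

Final: 0.01837


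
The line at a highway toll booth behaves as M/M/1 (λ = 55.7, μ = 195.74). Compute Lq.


ρ = 55.7/195.74 = 0.2846
Lq = ρ²/(1−ρ) = 0.08098/0.7154 = 0.1132

Final: 0.1132


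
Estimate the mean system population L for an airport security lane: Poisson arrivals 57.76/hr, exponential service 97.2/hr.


ρ = λ/μ = 57.76/97.2 = 0.5942
L = ρ/(1−ρ) = 0.5942/(1 − 0.5942) = 0.5942/0.4058 = 1.4645

Final: 1.4645


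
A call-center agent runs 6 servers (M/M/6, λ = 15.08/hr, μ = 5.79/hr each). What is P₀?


a = λ/μ = 15.08/5.79 = 2.6045; ρ = a/c = 0.4341
Σ_{k=0}^{5} a^k/k! (terms k=0..5) = 1.00000 + 2.60449 + 3.39169 + 2.94454 + 1.91725 + 0.99869 = 12.85666
Tail: a^6/(6!(1−ρ)) = 312.13083/(720·0.5659) = 0.76604
P₀ = 1/(12.85666 + 0.76604) = 1/13.62270 = 0.073407

Final: 0.073407


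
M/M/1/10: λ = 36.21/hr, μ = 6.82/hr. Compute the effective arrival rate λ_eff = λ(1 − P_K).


ρ = 5.3094; P_K = (1−ρ)ρ^10/(1−ρ^11) = 0.811654
λ_eff = λ(1 − P_K) = 36.21·(1 − 0.811654) = 36.21·0.188346 = 6.8200 /hr

Final: 6.8200 /hr


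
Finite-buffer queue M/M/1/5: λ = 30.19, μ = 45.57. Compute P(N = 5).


ρ = λ/μ = 30.19/45.57 = 0.6625
P_K = (1−ρ)ρ^K/(1−ρ^(K+1)) = (0.3375·0.127620)/(1 − 0.084548)
= 0.043072/0.915452 = 0.047050

Final: 0.047050


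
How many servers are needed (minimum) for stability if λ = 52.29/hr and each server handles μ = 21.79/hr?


Stability requires cμ > λ ⇔ c > λ/μ.
λ/μ = 52.29/21.79 = 2.3997
Minimum integer c = ⌊2.3997⌋ + 1 = 3
Check: 3·21.79 = 65.37 > 52.29, while 2·21.79 = 43.58 ≤ 52.29

Final: 3 servers


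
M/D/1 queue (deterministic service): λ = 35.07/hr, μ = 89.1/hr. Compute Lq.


ρ = 35.07/89.1 = 0.3936
M/D/1: Lq = ρ²/(2(1−ρ)) = 0.1549/(2·0.6064) = 0.12774

Final: 0.12774


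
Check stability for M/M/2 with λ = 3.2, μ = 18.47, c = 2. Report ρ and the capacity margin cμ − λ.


Total capacity cμ = 2·18.47 = 36.94/hr
ρ = λ/(cμ) = 3.2/36.94 = 0.08663
Stable ⇔ ρ < 1: YES
Spare capacity = cμ − λ = 36.94 − 3.2 = 33.74/hr

Final: ρ = 0.08663; stable; margin = 33.74/hr


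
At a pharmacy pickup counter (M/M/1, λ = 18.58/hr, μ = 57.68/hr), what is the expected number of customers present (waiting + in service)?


ρ = λ/μ = 18.58/57.68 = 0.3221
L = ρ/(1−ρ) = 0.3221/(1 − 0.3221) = 0.3221/0.6779 = 0.4752

Final: 0.4752


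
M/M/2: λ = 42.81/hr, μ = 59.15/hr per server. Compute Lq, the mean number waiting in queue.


a = λ/μ = 0.7238; ρ = a/2 = 0.3619
P₀ = 0.468562
Lq = P₀·a^c·ρ / (c!·(1−ρ)²) = 0.468562·0.52382·0.3619/(2·0.40720)
= 0.10906

Final: 0.10906


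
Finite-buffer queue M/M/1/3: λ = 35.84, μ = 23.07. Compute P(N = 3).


ρ = λ/μ = 35.84/23.07 = 1.5535
P_K = (1−ρ)ρ^K/(1−ρ^(K+1)) = (-0.5535·3.749395)/(1 − 5.824808)
= -2.075413/-4.824808 = 0.430155

Final: 0.430155


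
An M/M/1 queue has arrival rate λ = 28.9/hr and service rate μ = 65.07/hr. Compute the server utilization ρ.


ρ = λ/μ = 28.9/65.07 = 0.4441

Final: 0.4441


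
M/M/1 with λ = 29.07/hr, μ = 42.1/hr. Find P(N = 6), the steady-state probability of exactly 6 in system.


ρ = 29.07/42.1 = 0.6905
P_n = (1−ρ)·ρ^n = (1 − 0.6905)·0.6905^6 = 0.3095·0.108387 = 0.033546

Final: 0.033546


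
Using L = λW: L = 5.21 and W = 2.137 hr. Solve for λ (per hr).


λ = L/W = 5.21/2.137 = 2.4380 /hr

Final: 2.4380 /hr


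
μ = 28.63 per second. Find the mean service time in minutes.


Mean service time = 1/μ = 1/28.63 second = 0.03493 second
In minutes: 0.03493 × 0.0166667 = 0.0005821 min

Final: 0.0005821 min


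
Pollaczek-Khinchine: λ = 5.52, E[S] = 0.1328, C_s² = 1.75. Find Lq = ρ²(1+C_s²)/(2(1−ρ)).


ρ = λ·E[S] = 5.52·0.1328 = 0.7331
Lq = ρ²(1+C_s²)/(2(1−ρ)) = 0.5374·(1+1.75)/(2·0.2669)
= 0.5374·2.7500/0.5339 = 2.76794

Final: 2.76794


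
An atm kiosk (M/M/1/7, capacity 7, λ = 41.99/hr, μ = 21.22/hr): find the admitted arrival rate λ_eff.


ρ = 1.9788; P_K = (1−ρ)ρ^7/(1−ρ^8) = 0.496755
λ_eff = λ(1 − P_K) = 41.99·(1 − 0.496755) = 41.99·0.503245 = 21.1313 /hr

Final: 21.1313 /hr


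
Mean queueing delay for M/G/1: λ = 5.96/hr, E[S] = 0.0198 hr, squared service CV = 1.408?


ρ = λ·E[S] = 5.96·0.0198 = 0.1180
E[S²] = E[S]²(1+C_s²) = 0.0198²·(1+1.408) = 0.0009440
Wq = λ·E[S²]/(2(1−ρ)) = 5.96·0.0009440/(2·0.8820) = 0.003190 hr

Final: 0.003190 hr


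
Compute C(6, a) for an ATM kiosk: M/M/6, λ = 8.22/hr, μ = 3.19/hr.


a = λ/μ = 2.5768; ρ = a/6 = 0.4295
P₀ = 0.075501 (from M/M/c formula)
C(c,a) = [a^c/(c!(1−ρ))]·P₀ = [292.74319/(720·0.5705)]·0.075501
= 0.71265·0.075501 = 0.053806

Final: 0.053806


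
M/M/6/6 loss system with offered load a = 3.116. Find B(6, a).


B(c,a) = (a^c/c!) / Σ_{k=0}^{c} a^k/k!
a^6/6! = 1.271312
Σ terms (k=0..6): 1.00000 + 3.11600 + 4.85473 + 5.04244 + 3.92806 + 2.44797 + 1.27131 = 21.660518
B = 1.271312/21.660518 = 0.058693

Final: 0.058693


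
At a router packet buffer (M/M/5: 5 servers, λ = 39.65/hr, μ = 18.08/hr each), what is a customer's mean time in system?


a = 2.1930; ρ = 0.4386; P₀ = 0.110226
Lq = P₀·a^c·ρ/(c!(1−ρ)²) = 0.06484
Wq = Lq/λ = 0.06484/39.65 = 0.001635 hr
W = Wq + 1/μ = 0.001635 + 0.05531 = 0.05695 hr

Final: 0.05695 hr


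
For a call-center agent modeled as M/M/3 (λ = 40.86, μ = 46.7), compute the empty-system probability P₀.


a = λ/μ = 40.86/46.7 = 0.8749; ρ = a/c = 0.2916
Σ_{k=0}^{2} a^k/k! (terms k=0..2) = 1.00000 + 0.87495 + 0.38277 = 2.25771
Tail: a^3/(3!(1−ρ)) = 0.66980/(6·0.7084) = 0.15760
P₀ = 1/(2.25771 + 0.15760) = 1/2.41531 = 0.414026

Final: 0.414026


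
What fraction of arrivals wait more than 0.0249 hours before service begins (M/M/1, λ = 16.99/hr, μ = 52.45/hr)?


ρ = 16.99/52.45 = 0.3239
P(Wq > t) = ρ·e^{−(μ−λ)t} = 0.3239·e^{−0.8830}
= 0.3239·0.413559 = 0.133963

Final: 0.133963


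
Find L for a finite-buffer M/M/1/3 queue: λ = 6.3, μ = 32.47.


ρ = 6.3/32.47 = 0.1940
L = ρ[1 − (K+1)ρ^K + Kρ^(K+1)] / [(1−ρ)(1−ρ^(K+1))]
Numerator: 0.1940·(1 − 4·0.007304 + 3·0.001417) = 0.189181
Denominator: (0.8060)·(0.998583) = 0.804833
L = 0.189181/0.804833 = 0.2351

Final: 0.2351


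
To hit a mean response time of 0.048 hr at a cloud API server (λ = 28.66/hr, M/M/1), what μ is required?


W = 1/(μ−λ) ⇒ μ − λ = 1/W = 1/0.048 = 20.8333
μ = λ + 1/W = 28.66 + 20.8333 = 49.4933 per hr

Final: 49.4933 /hr


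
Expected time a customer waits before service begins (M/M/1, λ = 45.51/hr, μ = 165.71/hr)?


ρ = 45.51/165.71 = 0.2746
Wq = ρ/(μ−λ) = 0.2746/(165.71 − 45.51) = 0.2746/120.20 = 0.002285 hr

Final: 0.002285 hr


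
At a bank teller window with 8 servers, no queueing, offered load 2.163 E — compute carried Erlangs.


B(8,2.163) = 0.001367 (Erlang-B)
Carried load = a(1 − B) = 2.163·(1 − 0.001367) = 2.163·0.998633 = 2.1600 E

Final: 2.1600 Erlangs


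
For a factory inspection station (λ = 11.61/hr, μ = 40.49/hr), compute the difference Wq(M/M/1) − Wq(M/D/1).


ρ = 11.61/40.49 = 0.2867
Wq(M/M/1) = ρ/(μ−λ) = 0.2867/28.88 = 0.009929 hr
Wq(M/D/1) = ρ/(2(μ−λ)) = 0.004964 hr
Savings = 0.009929 − 0.004964 = 0.004964 hr

Final: 0.004964 hr


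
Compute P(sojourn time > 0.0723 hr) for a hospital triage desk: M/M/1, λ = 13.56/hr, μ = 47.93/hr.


W ~ Exponential(μ−λ) for M/M/1.
μ − λ = 47.93 − 13.56 = 34.3700
P(W > t) = e^{−(μ−λ)t} = e^{−2.4850} = 0.083330

Final: 0.083330


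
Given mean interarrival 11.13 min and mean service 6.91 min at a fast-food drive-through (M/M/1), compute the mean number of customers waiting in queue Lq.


λ = 60/11.13 = 5.3908 /hr
μ = 60/6.91 = 8.6831 /hr
ρ = λ/μ = 5.3908/8.6831 = 0.6208
Lq = ρ²/(1−ρ) = 0.3854/0.3792 = 1.0166

Final: 1.0166


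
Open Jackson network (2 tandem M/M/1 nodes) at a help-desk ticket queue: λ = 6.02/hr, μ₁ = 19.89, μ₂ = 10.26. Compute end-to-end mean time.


Each node sees arrival rate λ = 6.02/hr (tandem ⇒ throughput preserved).
W₁ = 1/(μ₁−λ) = 1/(19.89−6.02) = 0.07210 hr
W₂ = 1/(μ₂−λ) = 1/(10.26−6.02) = 0.23585 hr
W_total = W₁ + W₂ = 0.07210 + 0.23585 = 0.30795 hr

Final: 0.30795 hr


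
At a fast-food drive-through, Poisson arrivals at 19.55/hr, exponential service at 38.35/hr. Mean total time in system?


W = 1/(μ−λ) = 1/(38.35 − 19.55) = 1/18.80 = 0.05319 hr

Final: 0.05319 hr


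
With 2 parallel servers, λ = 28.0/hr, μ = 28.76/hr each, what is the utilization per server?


ρ = λ/(cμ) = 28.0/(2·28.76) = 28.0/57.52 = 0.4868

Final: 0.4868


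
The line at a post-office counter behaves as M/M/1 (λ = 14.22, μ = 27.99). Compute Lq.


ρ = 14.22/27.99 = 0.5080
Lq = ρ²/(1−ρ) = 0.2581/0.4920 = 0.5246

Final: 0.5246


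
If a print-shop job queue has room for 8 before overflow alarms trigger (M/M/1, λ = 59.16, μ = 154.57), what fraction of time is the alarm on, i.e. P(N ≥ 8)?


ρ = 59.16/154.57 = 0.3827
P(N ≥ n) = ρ^n = 0.3827^8 = 0.0004605

Final: 0.0004605


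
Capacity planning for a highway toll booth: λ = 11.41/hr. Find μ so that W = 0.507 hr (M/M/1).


W = 1/(μ−λ) ⇒ μ − λ = 1/W = 1/0.507 = 1.9724
μ = λ + 1/W = 11.41 + 1.9724 = 13.3824 per hr

Final: 13.3824 /hr


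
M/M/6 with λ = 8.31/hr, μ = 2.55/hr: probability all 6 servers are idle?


a = λ/μ = 8.31/2.55 = 3.2588; ρ = a/c = 0.5431
Σ_{k=0}^{5} a^k/k! (terms k=0..5) = 1.00000 + 3.25882 + 5.30997 + 5.76808 + 4.69929 + 3.06283 = 23.09899
Tail: a^6/(6!(1−ρ)) = 1197.74691/(720·0.4569) = 3.64122
P₀ = 1/(23.09899 + 3.64122) = 1/26.74021 = 0.037397

Final: 0.037397


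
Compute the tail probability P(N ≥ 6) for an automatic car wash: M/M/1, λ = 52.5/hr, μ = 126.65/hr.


ρ = 52.5/126.65 = 0.4145
P(N ≥ n) = ρ^n = 0.4145^6 = 0.005074

Final: 0.005074


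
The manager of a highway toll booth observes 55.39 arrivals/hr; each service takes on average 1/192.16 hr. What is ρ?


ρ = λ/μ = 55.39/192.16 = 0.2882

Final: 0.2882


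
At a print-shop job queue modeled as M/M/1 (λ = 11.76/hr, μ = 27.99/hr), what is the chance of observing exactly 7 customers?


ρ = 11.76/27.99 = 0.4202
P_n = (1−ρ)·ρ^n = (1 − 0.4202)·0.4202^7 = 0.5798·0.002311 = 0.001340

Final: 0.001340


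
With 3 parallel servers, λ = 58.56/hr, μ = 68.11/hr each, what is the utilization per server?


ρ = λ/(cμ) = 58.56/(3·68.11) = 58.56/204.33 = 0.2866

Final: 0.2866


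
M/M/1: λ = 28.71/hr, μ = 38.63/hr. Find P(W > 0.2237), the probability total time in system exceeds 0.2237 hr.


W ~ Exponential(μ−λ) for M/M/1.
μ − λ = 38.63 − 28.71 = 9.9200
P(W > t) = e^{−(μ−λ)t} = e^{−2.2191} = 0.108706

Final: 0.108706


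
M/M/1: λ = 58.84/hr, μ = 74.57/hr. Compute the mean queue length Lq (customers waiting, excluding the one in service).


ρ = 58.84/74.57 = 0.7891
Lq = ρ²/(1−ρ) = 0.6226/0.2109 = 2.9516

Final: 2.9516


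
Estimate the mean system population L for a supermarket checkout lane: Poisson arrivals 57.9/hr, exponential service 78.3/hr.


ρ = λ/μ = 57.9/78.3 = 0.7395
L = ρ/(1−ρ) = 0.7395/(1 − 0.7395) = 0.7395/0.2605 = 2.8382

Final: 2.8382


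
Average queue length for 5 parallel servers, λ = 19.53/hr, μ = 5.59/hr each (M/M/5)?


a = λ/μ = 3.4937; ρ = a/5 = 0.6987
P₀ = 0.026102
Lq = P₀·a^c·ρ / (c!·(1−ρ)²) = 0.026102·520.53769·0.6987/(120·0.09075)
= 0.87177

Final: 0.87177


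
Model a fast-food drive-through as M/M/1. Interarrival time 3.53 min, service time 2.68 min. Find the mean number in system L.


λ = 60/3.53 = 16.9972 /hr
μ = 60/2.68 = 22.3881 /hr
ρ = λ/μ = 16.9972/22.3881 = 0.7592
L = ρ/(1−ρ) = 0.7592/0.2408 = 3.1529

Final: 3.1529


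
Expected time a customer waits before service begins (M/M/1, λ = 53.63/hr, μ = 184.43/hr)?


ρ = 53.63/184.43 = 0.2908
Wq = ρ/(μ−λ) = 0.2908/(184.43 − 53.63) = 0.2908/130.80 = 0.002223 hr

Final: 0.002223 hr


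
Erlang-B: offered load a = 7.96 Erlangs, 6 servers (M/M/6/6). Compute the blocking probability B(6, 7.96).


B(c,a) = (a^c/c!) / Σ_{k=0}^{c} a^k/k!
a^6/6! = 353.301849
Σ terms (k=0..6): 1.00000 + 7.96000 + 31.68080 + 84.05972 + 167.27885 + 266.30793 + 353.30185 = 911.589146
B = 353.301849/911.589146 = 0.387567

Final: 0.387567


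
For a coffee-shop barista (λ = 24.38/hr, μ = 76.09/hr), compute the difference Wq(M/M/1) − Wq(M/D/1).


ρ = 24.38/76.09 = 0.3204
Wq(M/M/1) = ρ/(μ−λ) = 0.3204/51.71 = 0.006196 hr
Wq(M/D/1) = ρ/(2(μ−λ)) = 0.003098 hr
Savings = 0.006196 − 0.003098 = 0.003098 hr

Final: 0.003098 hr


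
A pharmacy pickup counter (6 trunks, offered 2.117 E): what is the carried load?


B(6,2.117) = 0.015144 (Erlang-B)
Carried load = a(1 − B) = 2.117·(1 − 0.015144) = 2.117·0.984856 = 2.0849 E

Final: 2.0849 Erlangs


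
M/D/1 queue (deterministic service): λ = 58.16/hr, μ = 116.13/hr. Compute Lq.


ρ = 58.16/116.13 = 0.5008
M/D/1: Lq = ρ²/(2(1−ρ)) = 0.2508/(2·0.4992) = 0.25123

Final: 0.25123


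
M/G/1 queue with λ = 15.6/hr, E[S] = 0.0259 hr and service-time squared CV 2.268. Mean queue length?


ρ = λ·E[S] = 15.6·0.0259 = 0.4040
Lq = ρ²(1+C_s²)/(2(1−ρ)) = 0.1632·(1+2.268)/(2·0.5960)
= 0.1632·3.2680/1.1919 = 0.44759

Final: 0.44759


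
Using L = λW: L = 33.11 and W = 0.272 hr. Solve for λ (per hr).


λ = L/W = 33.11/0.272 = 121.7279 /hr

Final: 121.7279 /hr


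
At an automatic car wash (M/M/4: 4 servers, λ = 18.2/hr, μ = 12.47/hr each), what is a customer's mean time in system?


a = 1.4595; ρ = 0.3649; P₀ = 0.230393
Lq = P₀·a^c·ρ/(c!(1−ρ)²) = 0.03940
Wq = Lq/λ = 0.03940/18.2 = 0.002165 hr
W = Wq + 1/μ = 0.002165 + 0.08019 = 0.08236 hr

Final: 0.08236 hr


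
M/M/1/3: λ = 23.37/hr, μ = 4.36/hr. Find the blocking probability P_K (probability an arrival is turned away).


ρ = λ/μ = 23.37/4.36 = 5.3601
P_K = (1−ρ)ρ^K/(1−ρ^(K+1)) = (-4.3601·153.998563)/(1 − 825.446428)
= -671.447865/-824.446428 = 0.814423

Final: 0.814423


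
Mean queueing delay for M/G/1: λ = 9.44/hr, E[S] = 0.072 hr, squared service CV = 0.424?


ρ = λ·E[S] = 9.44·0.072 = 0.6797
E[S²] = E[S]²(1+C_s²) = 0.072²·(1+0.424) = 0.007382
Wq = λ·E[S²]/(2(1−ρ)) = 9.44·0.007382/(2·0.3203) = 0.10878 hr

Final: 0.10878 hr


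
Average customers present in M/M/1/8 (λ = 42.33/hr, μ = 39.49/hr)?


ρ = 42.33/39.49 = 1.0719
L = ρ[1 − (K+1)ρ^K + Kρ^(K+1)] / [(1−ρ)(1−ρ^(K+1))]
Numerator: 1.0719·(1 − 9·1.742967 + 8·1.868315) = 0.278510
Denominator: (-0.07192)·(-0.868315) = 0.062447
L = 0.278510/0.062447 = 4.4600

Final: 4.4600


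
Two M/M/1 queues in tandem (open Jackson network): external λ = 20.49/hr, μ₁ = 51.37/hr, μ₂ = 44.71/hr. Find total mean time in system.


Each node sees arrival rate λ = 20.49/hr (tandem ⇒ throughput preserved).
W₁ = 1/(μ₁−λ) = 1/(51.37−20.49) = 0.03238 hr
W₂ = 1/(μ₂−λ) = 1/(44.71−20.49) = 0.04129 hr
W_total = W₁ + W₂ = 0.03238 + 0.04129 = 0.07367 hr

Final: 0.07367 hr


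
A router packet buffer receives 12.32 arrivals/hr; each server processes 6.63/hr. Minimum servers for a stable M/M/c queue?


Stability requires cμ > λ ⇔ c > λ/μ.
λ/μ = 12.32/6.63 = 1.8582
Minimum integer c = ⌊1.8582⌋ + 1 = 2
Check: 2·6.63 = 13.26 > 12.32, while 1·6.63 = 6.63 ≤ 12.32

Final: 2 servers


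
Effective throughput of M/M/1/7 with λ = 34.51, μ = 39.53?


ρ = 0.8730; P_K = (1−ρ)ρ^7/(1−ρ^8) = 0.074072
λ_eff = λ(1 − P_K) = 34.51·(1 − 0.074072) = 34.51·0.925928 = 31.9538 /hr

Final: 31.9538 /hr


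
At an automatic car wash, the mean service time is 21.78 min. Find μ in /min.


μ = 1/(service time) in consistent units.
1 minute = 1 min, so μ = 1/21.78 = 0.04591 per minute

Final: 0.04591 /min


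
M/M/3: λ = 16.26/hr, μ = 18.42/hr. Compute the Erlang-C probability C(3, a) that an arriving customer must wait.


a = λ/μ = 0.8827; ρ = a/3 = 0.2942
P₀ = 0.410714 (from M/M/c formula)
C(c,a) = [a^c/(c!(1−ρ))]·P₀ = [0.68785/(6·0.7058)]·0.410714
= 0.16244·0.410714 = 0.066716

Final: 0.066716


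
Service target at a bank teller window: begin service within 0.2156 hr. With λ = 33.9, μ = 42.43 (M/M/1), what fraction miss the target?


ρ = 33.9/42.43 = 0.7990
P(Wq > t) = ρ·e^{−(μ−λ)t} = 0.7990·e^{−1.8391}
= 0.7990·0.158966 = 0.127008

Final: 0.127008


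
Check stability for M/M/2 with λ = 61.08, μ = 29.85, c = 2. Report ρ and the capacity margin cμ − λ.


Total capacity cμ = 2·29.85 = 59.70/hr
ρ = λ/(cμ) = 61.08/59.70 = 1.0231
Stable ⇔ ρ < 1: NO
Spare capacity = cμ − λ = 59.70 − 61.08 = -1.38/hr

Final: ρ = 1.0231; unstable; margin = -1.38/hr


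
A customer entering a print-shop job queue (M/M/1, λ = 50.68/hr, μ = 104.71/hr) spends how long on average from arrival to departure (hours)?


W = 1/(μ−λ) = 1/(104.71 − 50.68) = 1/54.03 = 0.01851 hr

Final: 0.01851 hr


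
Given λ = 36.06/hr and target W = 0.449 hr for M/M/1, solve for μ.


W = 1/(μ−λ) ⇒ μ − λ = 1/W = 1/0.449 = 2.2272
μ = λ + 1/W = 36.06 + 2.2272 = 38.2872 per hr

Final: 38.2872 /hr


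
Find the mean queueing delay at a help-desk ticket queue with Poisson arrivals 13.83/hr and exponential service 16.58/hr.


ρ = 13.83/16.58 = 0.8341
Wq = ρ/(μ−λ) = 0.8341/(16.58 − 13.83) = 0.8341/2.75 = 0.3033 hr

Final: 0.3033 hr


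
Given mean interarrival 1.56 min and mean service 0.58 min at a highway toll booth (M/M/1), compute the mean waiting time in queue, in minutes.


λ = 60/1.56 = 38.4615 /hr
μ = 60/0.58 = 103.4483 /hr
ρ = λ/μ = 38.4615/103.4483 = 0.3718
Wq = ρ/(μ−λ) = 0.3718/(103.4483−38.4615) = 0.005721 hr
In minutes: 0.005721·60 = 0.3433 min

Final: 0.3433 min


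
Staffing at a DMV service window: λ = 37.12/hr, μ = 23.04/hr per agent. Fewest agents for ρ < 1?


Stability requires cμ > λ ⇔ c > λ/μ.
λ/μ = 37.12/23.04 = 1.6111
Minimum integer c = ⌊1.6111⌋ + 1 = 2
Check: 2·23.04 = 46.08 > 37.12, while 1·23.04 = 23.04 ≤ 37.12

Final: 2 servers


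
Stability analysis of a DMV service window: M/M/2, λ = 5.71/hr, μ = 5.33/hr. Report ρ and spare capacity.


Total capacity cμ = 2·5.33 = 10.66/hr
ρ = λ/(cμ) = 5.71/10.66 = 0.5356
Stable ⇔ ρ < 1: YES
Spare capacity = cμ − λ = 10.66 − 5.71 = 4.95/hr

Final: ρ = 0.5356; stable; margin = 4.95/hr


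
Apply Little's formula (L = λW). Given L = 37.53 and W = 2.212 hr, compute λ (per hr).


λ = L/W = 37.53/2.212 = 16.9665 /hr

Final: 16.9665 /hr


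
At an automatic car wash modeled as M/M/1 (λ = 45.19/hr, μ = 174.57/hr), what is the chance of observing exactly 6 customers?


ρ = 45.19/174.57 = 0.2589
P_n = (1−ρ)·ρ^n = (1 − 0.2589)·0.2589^6 = 0.7411·0.0003009 = 0.0002230

Final: 0.0002230


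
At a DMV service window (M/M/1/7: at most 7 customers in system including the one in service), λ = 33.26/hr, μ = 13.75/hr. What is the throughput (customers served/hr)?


ρ = 2.4189; P_K = (1−ρ)ρ^7/(1−ρ^8) = 0.587091
λ_eff = λ(1 − P_K) = 33.26·(1 − 0.587091) = 33.26·0.412909 = 13.7333 /hr

Final: 13.7333 /hr


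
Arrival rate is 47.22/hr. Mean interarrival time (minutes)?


Mean interarrival time = 1/λ = 1/47.22 hour = 0.02118 hour
In minutes: 0.02118 × 60 = 1.2706 min

Final: 1.2706 min


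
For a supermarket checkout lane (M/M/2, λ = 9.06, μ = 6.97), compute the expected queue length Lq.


a = λ/μ = 1.2999; ρ = a/2 = 0.6499
P₀ = 0.212174
Lq = P₀·a^c·ρ / (c!·(1−ρ)²) = 0.212174·1.68963·0.6499/(2·0.12255)
= 0.95061

Final: 0.95061


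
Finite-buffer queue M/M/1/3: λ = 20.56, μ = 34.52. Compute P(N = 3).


ρ = λ/μ = 20.56/34.52 = 0.5956
P_K = (1−ρ)ρ^K/(1−ρ^(K+1)) = (0.4044·0.211279)/(1 − 0.125837)
= 0.085442/0.874163 = 0.097742

Final: 0.097742


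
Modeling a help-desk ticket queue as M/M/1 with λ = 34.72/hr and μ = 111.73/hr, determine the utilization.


ρ = λ/μ = 34.72/111.73 = 0.3107

Final: 0.3107


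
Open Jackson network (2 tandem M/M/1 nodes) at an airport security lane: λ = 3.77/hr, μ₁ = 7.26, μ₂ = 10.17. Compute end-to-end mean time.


Each node sees arrival rate λ = 3.77/hr (tandem ⇒ throughput preserved).
W₁ = 1/(μ₁−λ) = 1/(7.26−3.77) = 0.28653 hr
W₂ = 1/(μ₂−λ) = 1/(10.17−3.77) = 0.15625 hr
W_total = W₁ + W₂ = 0.28653 + 0.15625 = 0.44278 hr

Final: 0.44278 hr


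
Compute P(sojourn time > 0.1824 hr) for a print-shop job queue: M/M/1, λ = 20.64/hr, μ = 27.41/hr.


W ~ Exponential(μ−λ) for M/M/1.
μ − λ = 27.41 − 20.64 = 6.7700
P(W > t) = e^{−(μ−λ)t} = e^{−1.2348} = 0.290879

Final: 0.290879


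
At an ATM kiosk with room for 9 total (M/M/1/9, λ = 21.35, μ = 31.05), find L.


ρ = 21.35/31.05 = 0.6876
L = ρ[1 − (K+1)ρ^K + Kρ^(K+1)] / [(1−ρ)(1−ρ^(K+1))]
Numerator: 0.6876·(1 − 10·0.034358 + 9·0.023625) = 0.597554
Denominator: (0.3124)·(0.976375) = 0.305019
L = 0.597554/0.305019 = 1.9591

Final: 1.9591


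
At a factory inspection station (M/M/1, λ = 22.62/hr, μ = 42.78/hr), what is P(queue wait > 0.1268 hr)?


ρ = 22.62/42.78 = 0.5288
P(Wq > t) = ρ·e^{−(μ−λ)t} = 0.5288·e^{−2.5563}
= 0.5288·0.077592 = 0.041027

Final: 0.041027


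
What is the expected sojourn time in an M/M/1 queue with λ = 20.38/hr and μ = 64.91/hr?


W = 1/(μ−λ) = 1/(64.91 − 20.38) = 1/44.53 = 0.02246 hr

Final: 0.02246 hr


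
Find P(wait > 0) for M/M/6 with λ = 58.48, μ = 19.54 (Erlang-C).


a = λ/μ = 2.9928; ρ = a/6 = 0.4988
P₀ = 0.049323 (from M/M/c formula)
C(c,a) = [a^c/(c!(1−ρ))]·P₀ = [718.61591/(720·0.5012)]·0.049323
= 1.99140·0.049323 = 0.098222

Final: 0.098222


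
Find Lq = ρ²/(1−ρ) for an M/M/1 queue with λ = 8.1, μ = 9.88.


ρ = 8.1/9.88 = 0.8198
Lq = ρ²/(1−ρ) = 0.6721/0.1802 = 3.7307

Final: 3.7307


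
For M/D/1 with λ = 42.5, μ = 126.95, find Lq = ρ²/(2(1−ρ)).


ρ = 42.5/126.95 = 0.3348
M/D/1: Lq = ρ²/(2(1−ρ)) = 0.1121/(2·0.6652) = 0.08424

Final: 0.08424


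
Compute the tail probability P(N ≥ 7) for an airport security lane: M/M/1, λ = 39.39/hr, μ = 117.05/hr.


ρ = 39.39/117.05 = 0.3365
P(N ≥ n) = ρ^n = 0.3365^7 = 0.0004888

Final: 0.0004888


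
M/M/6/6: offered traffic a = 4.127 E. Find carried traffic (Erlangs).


B(6,4.127) = 0.126414 (Erlang-B)
Carried load = a(1 − B) = 4.127·(1 − 0.126414) = 4.127·0.873586 = 3.6053 E

Final: 3.6053 Erlangs


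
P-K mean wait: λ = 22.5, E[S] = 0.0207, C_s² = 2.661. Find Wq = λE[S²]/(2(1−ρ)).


ρ = λ·E[S] = 22.5·0.0207 = 0.4657
E[S²] = E[S]²(1+C_s²) = 0.0207²·(1+2.661) = 0.001569
Wq = λ·E[S²]/(2(1−ρ)) = 22.5·0.001569/(2·0.5343) = 0.03303 hr

Final: 0.03303 hr


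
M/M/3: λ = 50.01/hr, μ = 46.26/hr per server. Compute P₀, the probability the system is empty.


a = λ/μ = 50.01/46.26 = 1.0811; ρ = a/c = 0.3604
Σ_{k=0}^{2} a^k/k! (terms k=0..2) = 1.00000 + 1.08106 + 0.58435 = 2.66541
Tail: a^3/(3!(1−ρ)) = 1.26344/(6·0.6396) = 0.32920
P₀ = 1/(2.66541 + 0.32920) = 1/2.99462 = 0.333933

Final: 0.333933


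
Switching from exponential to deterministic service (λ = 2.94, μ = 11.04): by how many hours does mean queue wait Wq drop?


ρ = 2.94/11.04 = 0.2663
Wq(M/M/1) = ρ/(μ−λ) = 0.2663/8.10 = 0.03288 hr
Wq(M/D/1) = ρ/(2(μ−λ)) = 0.01644 hr
Savings = 0.03288 − 0.01644 = 0.01644 hr

Final: 0.01644 hr


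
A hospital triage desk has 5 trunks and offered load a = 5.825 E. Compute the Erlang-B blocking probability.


B(c,a) = (a^c/c!) / Σ_{k=0}^{c} a^k/k!
a^5/5! = 55.885405
Σ terms (k=0..5): 1.00000 + 5.82500 + 16.96531 + 32.94098 + 47.97030 + 55.88540 = 160.587004
B = 55.885405/160.587004 = 0.348007

Final: 0.348007


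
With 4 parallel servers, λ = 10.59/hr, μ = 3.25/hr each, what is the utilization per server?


ρ = λ/(cμ) = 10.59/(4·3.25) = 10.59/13.00 = 0.8146

Final: 0.8146


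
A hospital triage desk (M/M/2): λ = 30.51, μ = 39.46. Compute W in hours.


a = 0.7732; ρ = 0.3866; P₀ = 0.442383
Lq = P₀·a^c·ρ/(c!(1−ρ)²) = 0.13586
Wq = Lq/λ = 0.13586/30.51 = 0.004453 hr
W = Wq + 1/μ = 0.004453 + 0.02534 = 0.02980 hr

Final: 0.02980 hr


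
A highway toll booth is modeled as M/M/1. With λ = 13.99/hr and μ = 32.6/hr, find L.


ρ = λ/μ = 13.99/32.6 = 0.4291
L = ρ/(1−ρ) = 0.4291/(1 − 0.4291) = 0.4291/0.5709 = 0.7517

Final: 0.7517


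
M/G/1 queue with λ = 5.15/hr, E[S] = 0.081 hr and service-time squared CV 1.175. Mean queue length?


ρ = λ·E[S] = 5.15·0.081 = 0.4172
Lq = ρ²(1+C_s²)/(2(1−ρ)) = 0.1740·(1+1.175)/(2·0.5828)
= 0.1740·2.1750/1.1657 = 0.32468

Final: 0.32468


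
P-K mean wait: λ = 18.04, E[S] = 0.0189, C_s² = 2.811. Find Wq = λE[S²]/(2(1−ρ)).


ρ = λ·E[S] = 18.04·0.0189 = 0.3410
E[S²] = E[S]²(1+C_s²) = 0.0189²·(1+2.811) = 0.001361
Wq = λ·E[S²]/(2(1−ρ)) = 18.04·0.001361/(2·0.6590) = 0.01863 hr

Final: 0.01863 hr


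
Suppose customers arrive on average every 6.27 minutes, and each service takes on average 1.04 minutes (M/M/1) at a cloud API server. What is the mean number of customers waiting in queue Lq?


λ = 60/6.27 = 9.5694 /hr
μ = 60/1.04 = 57.6923 /hr
ρ = λ/μ = 9.5694/57.6923 = 0.1659
Lq = ρ²/(1−ρ) = 0.02751/0.8341 = 0.03298

Final: 0.03298


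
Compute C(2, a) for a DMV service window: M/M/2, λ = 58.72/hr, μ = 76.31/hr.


a = λ/μ = 0.7695; ρ = a/2 = 0.3847
P₀ = 0.444308 (from M/M/c formula)
C(c,a) = [a^c/(c!(1−ρ))]·P₀ = [0.59212/(2·0.6153)]·0.444308
= 0.48120·0.444308 = 0.213801

Final: 0.213801


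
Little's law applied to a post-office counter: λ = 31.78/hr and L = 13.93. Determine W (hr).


W = L/λ = 13.93/31.78 = 0.4383 hr

Final: 0.4383 hr
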